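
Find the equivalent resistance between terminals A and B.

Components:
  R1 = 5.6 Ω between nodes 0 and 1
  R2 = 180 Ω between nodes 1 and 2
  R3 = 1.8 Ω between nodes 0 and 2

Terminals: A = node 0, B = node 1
Reduce the network between node 0 (A) and node 1 (B) by series/parallel combination:
  Rs1 = R3 + R2 (series, joined only at node 2) = 1.8 + 180 = 181.8 Ω
  Rp1 = R1 ‖ Rs1 (parallel, both between nodes 0 and 1) = 1/(1/5.6 + 1/181.8) = 5.433 Ω
R_eq = 5.433 Ω

Final answer: 5.433 Ω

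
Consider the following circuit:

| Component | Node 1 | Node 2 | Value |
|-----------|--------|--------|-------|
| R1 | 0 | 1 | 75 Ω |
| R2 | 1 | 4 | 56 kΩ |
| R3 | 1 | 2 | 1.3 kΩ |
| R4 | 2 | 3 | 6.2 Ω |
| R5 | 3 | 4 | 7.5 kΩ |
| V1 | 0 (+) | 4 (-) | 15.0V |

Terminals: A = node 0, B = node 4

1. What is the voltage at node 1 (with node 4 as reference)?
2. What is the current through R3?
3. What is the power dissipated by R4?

Nodal analysis, taking node 4 as the 0 V reference.
Source V1 fixes V_0 = 15 V.
KCL at each unknown node (sum of currents leaving = 0; resistances in Ω):
  Node 1: (V_1 - 15)/75 + (V_1 - 0)/56000 + (V_1 - V_2)/1300 = 0
  Node 2: (V_2 - V_1)/1300 + (V_2 - V_3)/6.2 = 0
  Node 3: (V_3 - V_2)/6.2 + (V_3 - 0)/7500 = 0
Collecting terms (coefficients in siemens):
  0.01412·V_1 - 0.0007692·V_2 = 0.2
  0.1621·V_2 - 0.0007692·V_1 - 0.1613·V_3 = 0
  0.1614·V_3 - 0.1613·V_2 = 0
Solving these 3 simultaneous equations (Gaussian elimination) gives:
  V_1 = 14.85 V, V_2 = 12.66 V, V_3 = 12.65 V
Part 1:
  Read off the nodal solution: V_1 = 14.85 V
Part 2:
  I_R3 = (V_1 - V_2)/R3 = (14.85 - 12.66)/1300 = 0.001687 A
  Magnitude: I_R3 = 0.001687 A
Part 3:
  I_R4 = (V_2 - V_3)/R4 = (12.66 - 12.65)/6.2 = 0.001687 A
  P_R4 = I_R4² × R4 = (0.001687)² × 6.2 = 0.00001764 W

Final answers:
1. V_1 = 14.85 V
2. I_R3 = 0.001687 A
3. P_R4 = 1.764e-05 W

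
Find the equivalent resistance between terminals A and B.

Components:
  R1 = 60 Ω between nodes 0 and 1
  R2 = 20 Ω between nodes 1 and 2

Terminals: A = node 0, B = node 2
Reduce the network between node 0 (A) and node 2 (B) by series/parallel combination:
  Rs1 = R1 + R2 (series, joined only at node 1) = 60 + 20 = 80 Ω
R_eq = 80 Ω

Final answer: 80 Ω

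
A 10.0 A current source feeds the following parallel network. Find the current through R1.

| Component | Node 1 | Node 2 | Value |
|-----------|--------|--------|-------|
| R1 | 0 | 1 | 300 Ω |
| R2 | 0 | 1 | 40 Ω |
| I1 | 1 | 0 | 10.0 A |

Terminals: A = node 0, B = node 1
All resistors sit directly between nodes 0 and 1, so they are in parallel and share one voltage V; the full source current 10 A splits among them.
1/R_par = 1/300 + 1/40 = 0.02833 S  =>  R_par = 35.29 Ω
V = I × R_par = 10 × 35.29 = 352.9 V
I_R1 = V/R1 = 352.9/300 = 1.176 A

Final answer: 1.176 A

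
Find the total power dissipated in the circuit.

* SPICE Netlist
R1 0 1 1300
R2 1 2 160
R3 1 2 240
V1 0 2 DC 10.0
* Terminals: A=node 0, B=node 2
Nodal analysis, taking node 2 as the 0 V reference.
Source V1 fixes V_0 = 10 V.
KCL at each unknown node (sum of currents leaving = 0; resistances in Ω):
  Node 1: (V_1 - 10)/1300 + (V_1 - 0)/160 + (V_1 - 0)/240 = 0
Collecting terms: 0.01119 × V_1 = 0.007692  =>  V_1 = 0.6877 V
Power in each resistor, P = (ΔV)²/R:
  P_R1 = (10 - 0.6877)²/1300 = 0.06671 W
  P_R2 = (0.6877 - 0)²/160 = 0.002956 W
  P_R3 = (0.6877 - 0)²/240 = 0.00197 W
P_total = P_R1 + P_R2 + P_R3 = 0.07163 W

Final answer: 0.07163 W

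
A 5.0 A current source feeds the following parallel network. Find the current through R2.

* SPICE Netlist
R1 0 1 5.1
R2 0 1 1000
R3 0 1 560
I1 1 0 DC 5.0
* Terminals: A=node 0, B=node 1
All resistors sit directly between nodes 0 and 1, so they are in parallel and share one voltage V; the full source current 5 A splits among them.
1/R_par = 1/5.1 + 1/1000 + 1/560 = 0.1989 S  =>  R_par = 5.029 Ω
V = I × R_par = 5 × 5.029 = 25.14 V
I_R2 = V/R2 = 25.14/1000 = 0.02514 A

Final answer: 0.02514 A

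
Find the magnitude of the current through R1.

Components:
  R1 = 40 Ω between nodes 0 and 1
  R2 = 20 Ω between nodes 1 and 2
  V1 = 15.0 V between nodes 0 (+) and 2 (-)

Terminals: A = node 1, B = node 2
Nodal analysis, taking node 2 as the 0 V reference.
Source V1 fixes V_0 = 15 V.
KCL at each unknown node (sum of currents leaving = 0; resistances in Ω):
  Node 1: (V_1 - 15)/40 + (V_1 - 0)/20 = 0
Collecting terms: 0.075 × V_1 = 0.375  =>  V_1 = 5 V
I_R1 = (V_0 - V_1)/R1 = (15 - 5)/40 = 0.25 A
|I_R1| = 0.25 A

Final answer: |I_R1| = 0.25 A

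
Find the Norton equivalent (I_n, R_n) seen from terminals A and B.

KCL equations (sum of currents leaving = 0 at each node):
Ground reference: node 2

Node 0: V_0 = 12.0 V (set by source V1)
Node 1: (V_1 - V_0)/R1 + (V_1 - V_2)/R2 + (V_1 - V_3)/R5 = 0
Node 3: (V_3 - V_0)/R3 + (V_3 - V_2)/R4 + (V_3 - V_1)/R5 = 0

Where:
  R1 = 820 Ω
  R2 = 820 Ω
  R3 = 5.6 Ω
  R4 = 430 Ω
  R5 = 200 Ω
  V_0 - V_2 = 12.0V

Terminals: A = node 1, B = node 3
Find the Thévenin equivalent first; then I_n = V_th/R_th and R_n = R_th.
Step 1 — V_th is the open-circuit voltage V_A - V_B (nothing connected across the terminals).
Nodal analysis, taking node 2 as the 0 V reference.
Source V1 fixes V_0 = 12 V.
KCL at each unknown node (sum of currents leaving = 0; resistances in Ω):
  Node 1: (V_1 - 12)/820 + (V_1 - 0)/820 + (V_1 - V_3)/200 = 0
  Node 3: (V_3 - 12)/5.6 + (V_3 - 0)/430 + (V_3 - V_1)/200 = 0
Collecting terms (coefficients in siemens):
  0.007439·V_1 - 0.005·V_3 = 0.01463
  0.1859·V_3 - 0.005·V_1 = 2.143
Determinant D = (0.007439)(0.1859) - (-0.005)(-0.005) = 0.001358
V_1 = [(0.01463)(0.1859) - (-0.005)(2.143)]/D = 9.894 V
V_3 = [(0.007439)(2.143) - (0.01463)(-0.005)]/D = 11.79 V
V_th = V_1 - V_3 = 9.894 - 11.79 = -1.899 V
Step 2 — R_th: zero the source — replace V1 by a short circuit (node 2 merges into node 0) — and find the resistance seen between A (node 1) and B (node 3).
Reduce the network between node 1 (A) and node 3 (B) by series/parallel combination:
  Rp1 = R1 ‖ R2 (parallel, both between nodes 0 and 1) = 1/(1/820 + 1/820) = 410 Ω
  Rp2 = R3 ‖ R4 (parallel, both between nodes 0 and 3) = 1/(1/5.6 + 1/430) = 5.528 Ω
  Rs1 = Rp1 + Rp2 (series, joined only at node 0) = 410 + 5.528 = 415.5 Ω
  Rp3 = R5 ‖ Rs1 (parallel, both between nodes 1 and 3) = 1/(1/200 + 1/415.5) = 135 Ω
R_th = 135 Ω
I_n = V_th/R_th = -1.899/135 = -0.01407 A, and R_n = R_th = 135 Ω

Final answer: I_n = -0.01407 A, R_n = 135 Ω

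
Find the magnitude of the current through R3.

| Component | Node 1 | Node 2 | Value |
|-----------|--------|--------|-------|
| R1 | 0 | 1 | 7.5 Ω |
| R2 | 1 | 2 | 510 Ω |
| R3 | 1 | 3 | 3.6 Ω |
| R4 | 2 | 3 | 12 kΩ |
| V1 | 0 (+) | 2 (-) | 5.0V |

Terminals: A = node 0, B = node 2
Nodal analysis, taking node 2 as the 0 V reference.
Source V1 fixes V_0 = 5 V.
KCL at each unknown node (sum of currents leaving = 0; resistances in Ω):
  Node 1: (V_1 - 5)/7.5 + (V_1 - 0)/510 + (V_1 - V_3)/3.6 = 0
  Node 3: (V_3 - V_1)/3.6 + (V_3 - 0)/12000 = 0
Collecting terms (coefficients in siemens):
  0.4131·V_1 - 0.2778·V_3 = 0.6667
  0.2779·V_3 - 0.2778·V_1 = 0
Determinant D = (0.4131)(0.2779) - (-0.2778)(-0.2778) = 0.03762
V_1 = [(0.6667)(0.2779) - (-0.2778)(0)]/D = 4.925 V
V_3 = [(0.4131)(0) - (0.6667)(-0.2778)]/D = 4.923 V
I_R3 = (V_1 - V_3)/R3 = (4.925 - 4.923)/3.6 = 0.0004103 A
|I_R3| = 0.0004103 A

Final answer: |I_R3| = 0.0004103 A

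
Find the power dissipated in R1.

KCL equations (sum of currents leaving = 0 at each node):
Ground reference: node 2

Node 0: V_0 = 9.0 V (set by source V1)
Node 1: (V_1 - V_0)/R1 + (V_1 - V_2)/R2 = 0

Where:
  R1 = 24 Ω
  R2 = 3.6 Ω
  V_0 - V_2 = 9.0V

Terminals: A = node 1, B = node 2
Nodal analysis, taking node 2 as the 0 V reference.
Source V1 fixes V_0 = 9 V.
KCL at each unknown node (sum of currents leaving = 0; resistances in Ω):
  Node 1: (V_1 - 9)/24 + (V_1 - 0)/3.6 = 0
Collecting terms: 0.3194 × V_1 = 0.375  =>  V_1 = 1.174 V
I_R1 = (V_0 - V_1)/R1 = (9 - 1.174)/24 = 0.3261 A
P_R1 = I_R1² × R1 = (0.3261)² × 24 = 2.552 W

Final answer: 2.552 W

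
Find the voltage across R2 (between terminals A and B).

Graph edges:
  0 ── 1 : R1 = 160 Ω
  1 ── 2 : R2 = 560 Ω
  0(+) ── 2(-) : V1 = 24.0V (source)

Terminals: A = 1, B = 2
R1 and R2 are in series across V1 (node 0 → node 1 → node 2), and the output A–B is taken across R2, so this is a voltage divider.
Series current: I = V1/(R1 + R2) = 24/(160 + 560) = 24/720 = 0.03333 A
V_R2 = I × R2 = V1 × R2/(R1 + R2) = 24 × 560/720 = 18.67 V

Final answer: 18.67 V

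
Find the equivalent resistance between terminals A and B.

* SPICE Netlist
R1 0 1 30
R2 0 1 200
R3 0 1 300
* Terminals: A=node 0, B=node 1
Reduce the network between node 0 (A) and node 1 (B) by series/parallel combination:
  Rp1 = R1 ‖ R2 ‖ R3 (parallel, all between nodes 0 and 1) = 1/(1/30 + 1/200 + 1/300) = 24 Ω
R_eq = 24 Ω

Final answer: 24 Ω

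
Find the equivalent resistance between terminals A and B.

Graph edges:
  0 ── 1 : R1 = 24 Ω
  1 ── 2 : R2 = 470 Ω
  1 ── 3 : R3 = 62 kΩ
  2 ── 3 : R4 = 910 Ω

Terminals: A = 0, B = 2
Reduce the network between node 0 (A) and node 2 (B) by series/parallel combination:
  Rs1 = R3 + R4 (series, joined only at node 3) = 62000 + 910 = 62910 Ω
  Rp1 = R2 ‖ Rs1 (parallel, both between nodes 1 and 2) = 1/(1/470 + 1/62910) = 466.5 Ω
  Rs2 = R1 + Rp1 (series, joined only at node 1) = 24 + 466.5 = 490.5 Ω
R_eq = 490.5 Ω

Final answer: 490.5 Ω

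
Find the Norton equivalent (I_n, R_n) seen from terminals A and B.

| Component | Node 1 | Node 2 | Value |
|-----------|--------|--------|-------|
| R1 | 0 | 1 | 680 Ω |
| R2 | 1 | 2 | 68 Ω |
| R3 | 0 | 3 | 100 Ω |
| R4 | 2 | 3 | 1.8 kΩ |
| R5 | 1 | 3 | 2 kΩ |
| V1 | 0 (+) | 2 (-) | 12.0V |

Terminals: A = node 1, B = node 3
Find the Thévenin equivalent first; then I_n = V_th/R_th and R_n = R_th.
Step 1 — V_th is the open-circuit voltage V_A - V_B (nothing connected across the terminals).
Nodal analysis, taking node 2 as the 0 V reference.
Source V1 fixes V_0 = 12 V.
KCL at each unknown node (sum of currents leaving = 0; resistances in Ω):
  Node 1: (V_1 - 12)/680 + (V_1 - 0)/68 + (V_1 - V_3)/2000 = 0
  Node 3: (V_3 - 12)/100 + (V_3 - 0)/1800 + (V_3 - V_1)/2000 = 0
Collecting terms (coefficients in siemens):
  0.01668·V_1 - 0.0005·V_3 = 0.01765
  0.01106·V_3 - 0.0005·V_1 = 0.12
Determinant D = (0.01668)(0.01106) - (-0.0005)(-0.0005) = 0.0001841
V_1 = [(0.01765)(0.01106) - (-0.0005)(0.12)]/D = 1.386 V
V_3 = [(0.01668)(0.12) - (0.01765)(-0.0005)]/D = 10.92 V
V_th = V_1 - V_3 = 1.386 - 10.92 = -9.531 V
Step 2 — R_th: zero the source — replace V1 by a short circuit (node 2 merges into node 0) — and find the resistance seen between A (node 1) and B (node 3).
Reduce the network between node 1 (A) and node 3 (B) by series/parallel combination:
  Rp1 = R1 ‖ R2 (parallel, both between nodes 0 and 1) = 1/(1/680 + 1/68) = 61.82 Ω
  Rp2 = R3 ‖ R4 (parallel, both between nodes 0 and 3) = 1/(1/100 + 1/1800) = 94.74 Ω
  Rs1 = Rp1 + Rp2 (series, joined only at node 0) = 61.82 + 94.74 = 156.6 Ω
  Rp3 = R5 ‖ Rs1 (parallel, both between nodes 1 and 3) = 1/(1/2000 + 1/156.6) = 145.2 Ω
R_th = 145.2 Ω
I_n = V_th/R_th = -9.531/145.2 = -0.06565 A, and R_n = R_th = 145.2 Ω

Final answer: I_n = -0.06565 A, R_n = 145.2 Ω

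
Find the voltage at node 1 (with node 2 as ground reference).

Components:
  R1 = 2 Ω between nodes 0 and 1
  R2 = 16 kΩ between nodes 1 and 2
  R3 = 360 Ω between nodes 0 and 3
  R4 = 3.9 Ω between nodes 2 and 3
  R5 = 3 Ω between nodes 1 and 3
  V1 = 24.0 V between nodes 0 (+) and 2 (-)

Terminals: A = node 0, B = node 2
Nodal analysis, taking node 2 as the 0 V reference.
Source V1 fixes V_0 = 24 V.
KCL at each unknown node (sum of currents leaving = 0; resistances in Ω):
  Node 1: (V_1 - 24)/2 + (V_1 - 0)/16000 + (V_1 - V_3)/3 = 0
  Node 3: (V_3 - 24)/360 + (V_3 - 0)/3.9 + (V_3 - V_1)/3 = 0
Collecting terms (coefficients in siemens):
  0.8334·V_1 - 0.3333·V_3 = 12
  0.5925·V_3 - 0.3333·V_1 = 0.06667
Determinant D = (0.8334)(0.5925) - (-0.3333)(-0.3333) = 0.3827
V_1 = [(12)(0.5925) - (-0.3333)(0.06667)]/D = 18.64 V
V_3 = [(0.8334)(0.06667) - (12)(-0.3333)]/D = 10.6 V
The requested potential is V_1 = 18.64 V.

Final answer: V_1 = 18.64 V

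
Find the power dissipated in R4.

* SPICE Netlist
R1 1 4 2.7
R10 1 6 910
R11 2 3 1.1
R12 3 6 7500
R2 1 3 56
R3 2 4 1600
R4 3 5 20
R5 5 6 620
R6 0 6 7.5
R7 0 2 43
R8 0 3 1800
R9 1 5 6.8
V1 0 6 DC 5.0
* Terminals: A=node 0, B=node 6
Nodal analysis, taking node 6 as the 0 V reference.
Source V1 fixes V_0 = 5 V.
KCL at each unknown node (sum of currents leaving = 0; resistances in Ω):
  Node 1: (V_1 - V_4)/2.7 + (V_1 - V_3)/56 + (V_1 - V_5)/6.8 + (V_1 - 0)/910 = 0
  Node 2: (V_2 - V_4)/1600 + (V_2 - 5)/43 + (V_2 - V_3)/1.1 = 0
  Node 3: (V_3 - V_1)/56 + (V_3 - V_5)/20 + (V_3 - 5)/1800 + (V_3 - V_2)/1.1 + (V_3 - 0)/7500 = 0
  Node 4: (V_4 - V_1)/2.7 + (V_4 - V_2)/1600 = 0
  Node 5: (V_5 - V_3)/20 + (V_5 - 0)/620 + (V_5 - V_1)/6.8 = 0
Collecting terms (coefficients in siemens):
  0.5364·V_1 - 0.01786·V_3 - 0.3704·V_4 - 0.1471·V_5 = 0
  0.933·V_2 - 0.9091·V_3 - 0.000625·V_4 = 0.1163
  0.9776·V_3 - 0.01786·V_1 - 0.9091·V_2 - 0.05·V_5 = 0.002778
  0.371·V_4 - 0.3704·V_1 - 0.000625·V_2 = 0
  0.1987·V_5 - 0.1471·V_1 - 0.05·V_3 = 0
Solving these 5 simultaneous equations (Gaussian elimination) gives:
  V_1 = 4.295 V, V_2 = 4.485 V, V_3 = 4.472 V, V_4 = 4.295 V
  V_5 = 4.305 V
I_R4 = (V_3 - V_5)/R4 = (4.472 - 4.305)/20 = 0.008378 A
P_R4 = I_R4² × R4 = (0.008378)² × 20 = 0.001404 W

Final answer: 0.001404 W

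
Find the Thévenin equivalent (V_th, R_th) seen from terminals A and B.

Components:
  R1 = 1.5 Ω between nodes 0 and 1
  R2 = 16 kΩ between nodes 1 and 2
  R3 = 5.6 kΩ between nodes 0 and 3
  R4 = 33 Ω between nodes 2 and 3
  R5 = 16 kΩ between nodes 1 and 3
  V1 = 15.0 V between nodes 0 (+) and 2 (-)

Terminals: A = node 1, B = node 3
Step 1 — V_th is the open-circuit voltage V_A - V_B (nothing connected across the terminals).
Nodal analysis, taking node 2 as the 0 V reference.
Source V1 fixes V_0 = 15 V.
KCL at each unknown node (sum of currents leaving = 0; resistances in Ω):
  Node 1: (V_1 - 15)/1.5 + (V_1 - 0)/16000 + (V_1 - V_3)/16000 = 0
  Node 3: (V_3 - 15)/5600 + (V_3 - 0)/33 + (V_3 - V_1)/16000 = 0
Collecting terms (coefficients in siemens):
  0.6668·V_1 - 0.0000625·V_3 = 10
  0.03054·V_3 - 0.0000625·V_1 = 0.002679
Determinant D = (0.6668)(0.03054) - (-0.0000625)(-0.0000625) = 0.02037
V_1 = [(10)(0.03054) - (-0.0000625)(0.002679)]/D = 15 V
V_3 = [(0.6668)(0.002679) - (10)(-0.0000625)]/D = 0.1184 V
V_th = V_1 - V_3 = 15 - 0.1184 = 14.88 V
Step 2 — R_th: zero the source — replace V1 by a short circuit (node 2 merges into node 0) — and find the resistance seen between A (node 1) and B (node 3).
Reduce the network between node 1 (A) and node 3 (B) by series/parallel combination:
  Rp1 = R1 ‖ R2 (parallel, both between nodes 0 and 1) = 1/(1/1.5 + 1/16000) = 1.5 Ω
  Rp2 = R3 ‖ R4 (parallel, both between nodes 0 and 3) = 1/(1/5600 + 1/33) = 32.81 Ω
  Rs1 = Rp1 + Rp2 (series, joined only at node 0) = 1.5 + 32.81 = 34.31 Ω
  Rp3 = R5 ‖ Rs1 (parallel, both between nodes 1 and 3) = 1/(1/16000 + 1/34.31) = 34.23 Ω
R_th = 34.23 Ω

Final answer: V_th = 14.88 V, R_th = 34.23 Ω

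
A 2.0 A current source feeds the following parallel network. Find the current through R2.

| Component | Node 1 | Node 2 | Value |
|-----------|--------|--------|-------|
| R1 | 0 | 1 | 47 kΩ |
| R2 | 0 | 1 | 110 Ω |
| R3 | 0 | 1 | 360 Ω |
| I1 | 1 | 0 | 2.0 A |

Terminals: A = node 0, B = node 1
All resistors sit directly between nodes 0 and 1, so they are in parallel and share one voltage V; the full source current 2 A splits among them.
1/R_par = 1/47000 + 1/110 + 1/360 = 0.01189 S  =>  R_par = 84.1 Ω
V = I × R_par = 2 × 84.1 = 168.2 V
I_R2 = V/R2 = 168.2/110 = 1.529 A

Final answer: 1.529 A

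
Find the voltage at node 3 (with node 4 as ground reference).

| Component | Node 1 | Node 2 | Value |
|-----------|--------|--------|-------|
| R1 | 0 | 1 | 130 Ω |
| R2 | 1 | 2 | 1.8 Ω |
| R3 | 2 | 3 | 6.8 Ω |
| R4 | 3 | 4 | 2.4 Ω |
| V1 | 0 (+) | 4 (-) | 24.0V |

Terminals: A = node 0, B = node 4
Nodal analysis, taking node 4 as the 0 V reference.
Source V1 fixes V_0 = 24 V.
KCL at each unknown node (sum of currents leaving = 0; resistances in Ω):
  Node 1: (V_1 - 24)/130 + (V_1 - V_2)/1.8 = 0
  Node 2: (V_2 - V_1)/1.8 + (V_2 - V_3)/6.8 = 0
  Node 3: (V_3 - V_2)/6.8 + (V_3 - 0)/2.4 = 0
Collecting terms (coefficients in siemens):
  0.5632·V_1 - 0.5556·V_2 = 0.1846
  0.7026·V_2 - 0.5556·V_1 - 0.1471·V_3 = 0
  0.5637·V_3 - 0.1471·V_2 = 0
Solving these 3 simultaneous equations (Gaussian elimination) gives:
  V_1 = 1.872 V, V_2 = 1.566 V, V_3 = 0.4085 V
The requested potential is V_3 = 0.4085 V.

Final answer: V_3 = 0.4085 V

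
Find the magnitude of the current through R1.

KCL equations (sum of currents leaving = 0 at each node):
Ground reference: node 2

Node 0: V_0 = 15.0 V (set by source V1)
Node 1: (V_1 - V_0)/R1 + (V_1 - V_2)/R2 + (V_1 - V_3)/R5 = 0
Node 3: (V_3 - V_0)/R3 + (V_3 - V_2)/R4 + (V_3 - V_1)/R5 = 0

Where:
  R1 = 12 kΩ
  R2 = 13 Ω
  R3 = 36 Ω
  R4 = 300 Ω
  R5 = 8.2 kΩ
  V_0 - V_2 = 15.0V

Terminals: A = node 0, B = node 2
Nodal analysis, taking node 2 as the 0 V reference.
Source V1 fixes V_0 = 15 V.
KCL at each unknown node (sum of currents leaving = 0; resistances in Ω):
  Node 1: (V_1 - 15)/12000 + (V_1 - 0)/13 + (V_1 - V_3)/8200 = 0
  Node 3: (V_3 - 15)/36 + (V_3 - 0)/300 + (V_3 - V_1)/8200 = 0
Collecting terms (coefficients in siemens):
  0.07713·V_1 - 0.000122·V_3 = 0.00125
  0.03123·V_3 - 0.000122·V_1 = 0.4167
Determinant D = (0.07713)(0.03123) - (-0.000122)(-0.000122) = 0.002409
V_1 = [(0.00125)(0.03123) - (-0.000122)(0.4167)]/D = 0.0373 V
V_3 = [(0.07713)(0.4167) - (0.00125)(-0.000122)]/D = 13.34 V
I_R1 = (V_0 - V_1)/R1 = (15 - 0.0373)/12000 = 0.001247 A
|I_R1| = 0.001247 A

Final answer: |I_R1| = 0.001247 A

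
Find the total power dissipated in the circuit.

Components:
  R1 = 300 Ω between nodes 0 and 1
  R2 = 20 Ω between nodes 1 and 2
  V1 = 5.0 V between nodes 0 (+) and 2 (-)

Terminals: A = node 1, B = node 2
Nodal analysis, taking node 2 as the 0 V reference.
Source V1 fixes V_0 = 5 V.
KCL at each unknown node (sum of currents leaving = 0; resistances in Ω):
  Node 1: (V_1 - 5)/300 + (V_1 - 0)/20 = 0
Collecting terms: 0.05333 × V_1 = 0.01667  =>  V_1 = 0.3125 V
Power in each resistor, P = (ΔV)²/R:
  P_R1 = (5 - 0.3125)²/300 = 0.07324 W
  P_R2 = (0.3125 - 0)²/20 = 0.004883 W
P_total = P_R1 + P_R2 = 0.07812 W

Final answer: 0.07812 W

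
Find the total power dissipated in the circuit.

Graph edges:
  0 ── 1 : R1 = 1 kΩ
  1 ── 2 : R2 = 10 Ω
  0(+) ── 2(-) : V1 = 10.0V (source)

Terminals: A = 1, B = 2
Nodal analysis, taking node 2 as the 0 V reference.
Source V1 fixes V_0 = 10 V.
KCL at each unknown node (sum of currents leaving = 0; resistances in Ω):
  Node 1: (V_1 - 10)/1000 + (V_1 - 0)/10 = 0
Collecting terms: 0.101 × V_1 = 0.01  =>  V_1 = 0.09901 V
Power in each resistor, P = (ΔV)²/R:
  P_R1 = (10 - 0.09901)²/1000 = 0.09803 W
  P_R2 = (0.09901 - 0)²/10 = 0.0009803 W
P_total = P_R1 + P_R2 = 0.09901 W

Final answer: 0.09901 W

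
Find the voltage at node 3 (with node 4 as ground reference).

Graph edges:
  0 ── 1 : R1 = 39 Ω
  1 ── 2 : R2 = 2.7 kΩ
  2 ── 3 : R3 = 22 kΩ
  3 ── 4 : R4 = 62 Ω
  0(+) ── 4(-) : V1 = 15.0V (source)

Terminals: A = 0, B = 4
Nodal analysis, taking node 4 as the 0 V reference.
Source V1 fixes V_0 = 15 V.
KCL at each unknown node (sum of currents leaving = 0; resistances in Ω):
  Node 1: (V_1 - 15)/39 + (V_1 - V_2)/2700 = 0
  Node 2: (V_2 - V_1)/2700 + (V_2 - V_3)/22000 = 0
  Node 3: (V_3 - V_2)/22000 + (V_3 - 0)/62 = 0
Collecting terms (coefficients in siemens):
  0.02601·V_1 - 0.0003704·V_2 = 0.3846
  0.0004158·V_2 - 0.0003704·V_1 - 0.00004545·V_3 = 0
  0.01617·V_3 - 0.00004545·V_2 = 0
Solving these 3 simultaneous equations (Gaussian elimination) gives:
  V_1 = 14.98 V, V_2 = 13.34 V, V_3 = 0.0375 V
The requested potential is V_3 = 0.0375 V.

Final answer: V_3 = 0.0375 V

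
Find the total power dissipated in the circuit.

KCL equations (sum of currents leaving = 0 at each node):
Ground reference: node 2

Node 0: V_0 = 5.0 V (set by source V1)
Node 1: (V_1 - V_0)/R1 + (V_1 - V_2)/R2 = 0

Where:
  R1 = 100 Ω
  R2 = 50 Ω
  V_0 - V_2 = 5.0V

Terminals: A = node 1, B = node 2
Nodal analysis, taking node 2 as the 0 V reference.
Source V1 fixes V_0 = 5 V.
KCL at each unknown node (sum of currents leaving = 0; resistances in Ω):
  Node 1: (V_1 - 5)/100 + (V_1 - 0)/50 = 0
Collecting terms: 0.03 × V_1 = 0.05  =>  V_1 = 1.667 V
Power in each resistor, P = (ΔV)²/R:
  P_R1 = (5 - 1.667)²/100 = 0.1111 W
  P_R2 = (1.667 - 0)²/50 = 0.05556 W
P_total = P_R1 + P_R2 = 0.1667 W

Final answer: 0.1667 W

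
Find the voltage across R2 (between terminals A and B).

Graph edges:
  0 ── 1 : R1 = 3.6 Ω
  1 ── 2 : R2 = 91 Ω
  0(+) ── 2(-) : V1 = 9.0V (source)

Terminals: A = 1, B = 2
R1 and R2 are in series across V1 (node 0 → node 1 → node 2), and the output A–B is taken across R2, so this is a voltage divider.
Series current: I = V1/(R1 + R2) = 9/(3.6 + 91) = 9/94.6 = 0.09514 A
V_R2 = I × R2 = V1 × R2/(R1 + R2) = 9 × 91/94.6 = 8.658 V

Final answer: 8.658 V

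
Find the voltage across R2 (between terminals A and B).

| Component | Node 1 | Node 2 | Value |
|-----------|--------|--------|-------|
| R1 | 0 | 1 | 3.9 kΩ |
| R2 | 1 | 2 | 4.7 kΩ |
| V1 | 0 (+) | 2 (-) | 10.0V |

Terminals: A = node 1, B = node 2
R1 and R2 are in series across V1 (node 0 → node 1 → node 2), and the output A–B is taken across R2, so this is a voltage divider.
Series current: I = V1/(R1 + R2) = 10/(3900 + 4700) = 10/8600 = 0.001163 A
V_R2 = I × R2 = V1 × R2/(R1 + R2) = 10 × 4700/8600 = 5.465 V

Final answer: 5.465 V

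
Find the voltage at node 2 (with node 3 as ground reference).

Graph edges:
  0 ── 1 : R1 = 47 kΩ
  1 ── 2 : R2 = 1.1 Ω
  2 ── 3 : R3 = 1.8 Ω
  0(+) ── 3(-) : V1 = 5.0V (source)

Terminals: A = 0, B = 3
Nodal analysis, taking node 3 as the 0 V reference.
Source V1 fixes V_0 = 5 V.
KCL at each unknown node (sum of currents leaving = 0; resistances in Ω):
  Node 1: (V_1 - 5)/47000 + (V_1 - V_2)/1.1 = 0
  Node 2: (V_2 - V_1)/1.1 + (V_2 - 0)/1.8 = 0
Collecting terms (coefficients in siemens):
  0.9091·V_1 - 0.9091·V_2 = 0.0001064
  1.465·V_2 - 0.9091·V_1 = 0
Determinant D = (0.9091)(1.465) - (-0.9091)(-0.9091) = 0.5051
V_1 = [(0.0001064)(1.465) - (-0.9091)(0)]/D = 0.0003085 V
V_2 = [(0.9091)(0) - (0.0001064)(-0.9091)]/D = 0.0001915 V
The requested potential is V_2 = 0.0001915 V.

Final answer: V_2 = 0.0001915 V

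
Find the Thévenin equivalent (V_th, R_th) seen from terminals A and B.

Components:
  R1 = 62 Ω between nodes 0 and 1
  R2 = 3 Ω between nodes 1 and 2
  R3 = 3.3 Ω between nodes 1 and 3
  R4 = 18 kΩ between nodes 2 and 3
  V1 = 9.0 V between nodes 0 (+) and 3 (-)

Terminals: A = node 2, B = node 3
Step 1 — V_th is the open-circuit voltage V_A - V_B (nothing connected across the terminals).
Nodal analysis, taking node 3 as the 0 V reference.
Source V1 fixes V_0 = 9 V.
KCL at each unknown node (sum of currents leaving = 0; resistances in Ω):
  Node 1: (V_1 - 9)/62 + (V_1 - V_2)/3 + (V_1 - 0)/3.3 = 0
  Node 2: (V_2 - V_1)/3 + (V_2 - 0)/18000 = 0
Collecting terms (coefficients in siemens):
  0.6525·V_1 - 0.3333·V_2 = 0.1452
  0.3334·V_2 - 0.3333·V_1 = 0
Determinant D = (0.6525)(0.3334) - (-0.3333)(-0.3333) = 0.1064
V_1 = [(0.1452)(0.3334) - (-0.3333)(0)]/D = 0.4547 V
V_2 = [(0.6525)(0) - (0.1452)(-0.3333)]/D = 0.4547 V
V_th = V_2 - V_3 = 0.4547 - 0 = 0.4547 V
Step 2 — R_th: zero the source — replace V1 by a short circuit (node 3 merges into node 0) — and find the resistance seen between A (node 2) and B (node 0).
Reduce the network between node 2 (A) and node 0 (B) by series/parallel combination:
  Rp1 = R1 ‖ R3 (parallel, both between nodes 0 and 1) = 1/(1/62 + 1/3.3) = 3.133 Ω
  Rs1 = R2 + Rp1 (series, joined only at node 1) = 3 + 3.133 = 6.133 Ω
  Rp2 = R4 ‖ Rs1 (parallel, both between nodes 0 and 2) = 1/(1/18000 + 1/6.133) = 6.131 Ω
R_th = 6.131 Ω

Final answer: V_th = 0.4547 V, R_th = 6.131 Ω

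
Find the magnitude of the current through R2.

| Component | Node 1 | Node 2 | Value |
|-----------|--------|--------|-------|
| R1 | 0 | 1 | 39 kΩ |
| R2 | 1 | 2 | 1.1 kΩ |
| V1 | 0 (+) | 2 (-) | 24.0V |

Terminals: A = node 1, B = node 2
Nodal analysis, taking node 2 as the 0 V reference.
Source V1 fixes V_0 = 24 V.
KCL at each unknown node (sum of currents leaving = 0; resistances in Ω):
  Node 1: (V_1 - 24)/39000 + (V_1 - 0)/1100 = 0
Collecting terms: 0.0009347 × V_1 = 0.0006154  =>  V_1 = 0.6584 V
I_R2 = (V_1 - V_2)/R2 = (0.6584 - 0)/1100 = 0.0005985 A
|I_R2| = 0.0005985 A

Final answer: |I_R2| = 0.0005985 A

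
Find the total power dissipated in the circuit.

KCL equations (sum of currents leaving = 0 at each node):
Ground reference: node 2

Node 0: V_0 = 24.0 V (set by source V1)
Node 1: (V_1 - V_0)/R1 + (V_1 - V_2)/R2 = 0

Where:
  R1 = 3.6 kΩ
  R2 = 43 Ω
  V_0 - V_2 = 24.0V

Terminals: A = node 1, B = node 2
Nodal analysis, taking node 2 as the 0 V reference.
Source V1 fixes V_0 = 24 V.
KCL at each unknown node (sum of currents leaving = 0; resistances in Ω):
  Node 1: (V_1 - 24)/3600 + (V_1 - 0)/43 = 0
Collecting terms: 0.02353 × V_1 = 0.006667  =>  V_1 = 0.2833 V
Power in each resistor, P = (ΔV)²/R:
  P_R1 = (24 - 0.2833)²/3600 = 0.1562 W
  P_R2 = (0.2833 - 0)²/43 = 0.001866 W
P_total = P_R1 + P_R2 = 0.1581 W

Final answer: 0.1581 W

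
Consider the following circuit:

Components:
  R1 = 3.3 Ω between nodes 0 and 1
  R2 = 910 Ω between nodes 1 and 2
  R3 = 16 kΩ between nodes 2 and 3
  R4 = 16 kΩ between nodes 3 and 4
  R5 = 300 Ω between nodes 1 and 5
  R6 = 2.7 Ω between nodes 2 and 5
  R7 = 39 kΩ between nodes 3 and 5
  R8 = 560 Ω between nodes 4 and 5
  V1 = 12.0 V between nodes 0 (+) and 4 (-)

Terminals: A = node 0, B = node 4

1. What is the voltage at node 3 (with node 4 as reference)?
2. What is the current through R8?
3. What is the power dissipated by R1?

Nodal analysis, taking node 4 as the 0 V reference.
Source V1 fixes V_0 = 12 V.
KCL at each unknown node (sum of currents leaving = 0; resistances in Ω):
  Node 1: (V_1 - 12)/3.3 + (V_1 - V_2)/910 + (V_1 - V_5)/300 = 0
  Node 2: (V_2 - V_1)/910 + (V_2 - V_3)/16000 + (V_2 - V_5)/2.7 = 0
  Node 3: (V_3 - V_2)/16000 + (V_3 - 0)/16000 + (V_3 - V_5)/39000 = 0
  Node 5: (V_5 - V_1)/300 + (V_5 - V_2)/2.7 + (V_5 - V_3)/39000 + (V_5 - 0)/560 = 0
Collecting terms (coefficients in siemens):
  0.3075·V_1 - 0.001099·V_2 - 0.003333·V_5 = 3.636
  0.3715·V_2 - 0.001099·V_1 - 0.0000625·V_3 - 0.3704·V_5 = 0
  0.0001506·V_3 - 0.0000625·V_2 - 0.00002564·V_5 = 0
  0.3755·V_5 - 0.003333·V_1 - 0.3704·V_2 - 0.00002564·V_3 = 0
Solving these 4 simultaneous equations (Gaussian elimination) gives:
  V_1 = 11.95 V, V_2 = 8.476 V, V_3 = 4.957 V, V_5 = 8.466 V
Part 1:
  Read off the nodal solution: V_3 = 4.957 V
Part 2:
  I_R8 = (V_4 - V_5)/R8 = (0 - 8.466)/560 = -0.01512 A
  Magnitude: I_R8 = 0.01512 A
Part 3:
  I_R1 = (V_0 - V_1)/R1 = (12 - 11.95)/3.3 = 0.01543 A
  P_R1 = I_R1² × R1 = (0.01543)² × 3.3 = 0.0007854 W

Final answers:
1. V_3 = 4.957 V
2. I_R8 = 0.01512 A
3. P_R1 = 0.0007854 W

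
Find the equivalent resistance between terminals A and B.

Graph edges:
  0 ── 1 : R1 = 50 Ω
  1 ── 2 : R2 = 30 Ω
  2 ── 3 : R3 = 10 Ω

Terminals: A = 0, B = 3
Reduce the network between node 0 (A) and node 3 (B) by series/parallel combination:
  Rs1 = R1 + R2 (series, joined only at node 1) = 50 + 30 = 80 Ω
  Rs2 = R3 + Rs1 (series, joined only at node 2) = 10 + 80 = 90 Ω
R_eq = 90 Ω

Final answer: 90 Ω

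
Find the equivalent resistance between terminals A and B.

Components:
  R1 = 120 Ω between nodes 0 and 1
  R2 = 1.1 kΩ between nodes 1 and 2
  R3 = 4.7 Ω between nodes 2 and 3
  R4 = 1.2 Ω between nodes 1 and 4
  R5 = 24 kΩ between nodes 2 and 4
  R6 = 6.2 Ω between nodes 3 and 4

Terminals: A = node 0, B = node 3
The network is not a plain series/parallel combination. Inject a 1 A test current into terminal A (node 0) and return it from terminal B (node 3); then R_eq = V_A / (1 A).
Nodal analysis, taking node 3 as the 0 V reference.
Current source I_test pushes 1 A into node 0 and draws it out of node 3.
KCL at each unknown node (sum of currents leaving = 0; resistances in Ω):
  Node 0: (V_0 - V_1)/120 - 1 = 0
  Node 1: (V_1 - V_0)/120 + (V_1 - V_2)/1100 + (V_1 - V_4)/1.2 = 0
  Node 2: (V_2 - V_1)/1100 + (V_2 - 0)/4.7 + (V_2 - V_4)/24000 = 0
  Node 4: (V_4 - V_1)/1.2 + (V_4 - V_2)/24000 + (V_4 - 0)/6.2 = 0
Collecting terms (coefficients in siemens):
  0.008333·V_0 - 0.008333·V_1 = 1
  0.8426·V_1 - 0.008333·V_0 - 0.0009091·V_2 - 0.8333·V_4 = 0
  0.2137·V_2 - 0.0009091·V_1 - 0.00004167·V_4 = 0
  0.9947·V_4 - 0.8333·V_1 - 0.00004167·V_2 = 0
Solving these 4 simultaneous equations (Gaussian elimination) gives:
  V_0 = 127.3 V, V_1 = 7.349 V, V_2 = 0.03246 V, V_4 = 6.157 V
R_eq = V_0 / 1 A = 127.3 Ω

Final answer: 127.3 Ω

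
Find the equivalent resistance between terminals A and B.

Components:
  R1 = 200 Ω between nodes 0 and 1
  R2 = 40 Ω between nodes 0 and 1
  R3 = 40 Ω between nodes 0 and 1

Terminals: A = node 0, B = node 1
Reduce the network between node 0 (A) and node 1 (B) by series/parallel combination:
  Rp1 = R1 ‖ R2 ‖ R3 (parallel, all between nodes 0 and 1) = 1/(1/200 + 1/40 + 1/40) = 18.18 Ω
R_eq = 18.18 Ω

Final answer: 18.18 Ω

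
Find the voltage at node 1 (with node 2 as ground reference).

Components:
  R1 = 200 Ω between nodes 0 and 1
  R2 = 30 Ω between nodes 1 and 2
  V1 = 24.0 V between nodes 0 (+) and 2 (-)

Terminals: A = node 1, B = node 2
Nodal analysis, taking node 2 as the 0 V reference.
Source V1 fixes V_0 = 24 V.
KCL at each unknown node (sum of currents leaving = 0; resistances in Ω):
  Node 1: (V_1 - 24)/200 + (V_1 - 0)/30 = 0
Collecting terms: 0.03833 × V_1 = 0.12  =>  V_1 = 3.13 V
The requested potential is V_1 = 3.13 V.

Final answer: V_1 = 3.13 V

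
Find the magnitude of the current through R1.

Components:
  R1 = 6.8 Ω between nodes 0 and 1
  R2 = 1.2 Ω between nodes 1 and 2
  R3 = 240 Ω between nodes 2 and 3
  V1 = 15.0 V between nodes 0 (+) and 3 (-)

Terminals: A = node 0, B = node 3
Nodal analysis, taking node 3 as the 0 V reference.
Source V1 fixes V_0 = 15 V.
KCL at each unknown node (sum of currents leaving = 0; resistances in Ω):
  Node 1: (V_1 - 15)/6.8 + (V_1 - V_2)/1.2 = 0
  Node 2: (V_2 - V_1)/1.2 + (V_2 - 0)/240 = 0
Collecting terms (coefficients in siemens):
  0.9804·V_1 - 0.8333·V_2 = 2.206
  0.8375·V_2 - 0.8333·V_1 = 0
Determinant D = (0.9804)(0.8375) - (-0.8333)(-0.8333) = 0.1266
V_1 = [(2.206)(0.8375) - (-0.8333)(0)]/D = 14.59 V
V_2 = [(0.9804)(0) - (2.206)(-0.8333)]/D = 14.52 V
I_R1 = (V_0 - V_1)/R1 = (15 - 14.59)/6.8 = 0.06048 A
|I_R1| = 0.06048 A

Final answer: |I_R1| = 0.06048 A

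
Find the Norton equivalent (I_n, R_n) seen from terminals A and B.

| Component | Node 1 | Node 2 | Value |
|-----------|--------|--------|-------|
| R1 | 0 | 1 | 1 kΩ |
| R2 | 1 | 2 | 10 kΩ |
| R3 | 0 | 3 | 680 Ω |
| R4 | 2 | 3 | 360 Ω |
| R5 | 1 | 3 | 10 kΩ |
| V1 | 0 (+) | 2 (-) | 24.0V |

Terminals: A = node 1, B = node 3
Find the Thévenin equivalent first; then I_n = V_th/R_th and R_n = R_th.
Step 1 — V_th is the open-circuit voltage V_A - V_B (nothing connected across the terminals).
Nodal analysis, taking node 2 as the 0 V reference.
Source V1 fixes V_0 = 24 V.
KCL at each unknown node (sum of currents leaving = 0; resistances in Ω):
  Node 1: (V_1 - 24)/1000 + (V_1 - 0)/10000 + (V_1 - V_3)/10000 = 0
  Node 3: (V_3 - 24)/680 + (V_3 - 0)/360 + (V_3 - V_1)/10000 = 0
Collecting terms (coefficients in siemens):
  0.0012·V_1 - 0.0001·V_3 = 0.024
  0.004348·V_3 - 0.0001·V_1 = 0.03529
Determinant D = (0.0012)(0.004348) - (-0.0001)(-0.0001) = 0.000005208
V_1 = [(0.024)(0.004348) - (-0.0001)(0.03529)]/D = 20.72 V
V_3 = [(0.0012)(0.03529) - (0.024)(-0.0001)]/D = 8.593 V
V_th = V_1 - V_3 = 20.72 - 8.593 = 12.12 V
Step 2 — R_th: zero the source — replace V1 by a short circuit (node 2 merges into node 0) — and find the resistance seen between A (node 1) and B (node 3).
Reduce the network between node 1 (A) and node 3 (B) by series/parallel combination:
  Rp1 = R1 ‖ R2 (parallel, both between nodes 0 and 1) = 1/(1/1000 + 1/10000) = 909.1 Ω
  Rp2 = R3 ‖ R4 (parallel, both between nodes 0 and 3) = 1/(1/680 + 1/360) = 235.4 Ω
  Rs1 = Rp1 + Rp2 (series, joined only at node 0) = 909.1 + 235.4 = 1144 Ω
  Rp3 = R5 ‖ Rs1 (parallel, both between nodes 1 and 3) = 1/(1/10000 + 1/1144) = 1027 Ω
R_th = 1.027 kΩ
I_n = V_th/R_th = 12.12/1027 = 0.0118 A, and R_n = R_th = 1.027 kΩ

Final answer: I_n = 0.0118 A, R_n = 1.027 kΩ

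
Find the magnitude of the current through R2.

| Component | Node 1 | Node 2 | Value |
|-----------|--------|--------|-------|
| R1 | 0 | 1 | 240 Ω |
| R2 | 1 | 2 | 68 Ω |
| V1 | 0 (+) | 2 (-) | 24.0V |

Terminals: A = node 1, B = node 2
Nodal analysis, taking node 2 as the 0 V reference.
Source V1 fixes V_0 = 24 V.
KCL at each unknown node (sum of currents leaving = 0; resistances in Ω):
  Node 1: (V_1 - 24)/240 + (V_1 - 0)/68 = 0
Collecting terms: 0.01887 × V_1 = 0.1  =>  V_1 = 5.299 V
I_R2 = (V_1 - V_2)/R2 = (5.299 - 0)/68 = 0.07792 A
|I_R2| = 0.07792 A

Final answer: |I_R2| = 0.07792 A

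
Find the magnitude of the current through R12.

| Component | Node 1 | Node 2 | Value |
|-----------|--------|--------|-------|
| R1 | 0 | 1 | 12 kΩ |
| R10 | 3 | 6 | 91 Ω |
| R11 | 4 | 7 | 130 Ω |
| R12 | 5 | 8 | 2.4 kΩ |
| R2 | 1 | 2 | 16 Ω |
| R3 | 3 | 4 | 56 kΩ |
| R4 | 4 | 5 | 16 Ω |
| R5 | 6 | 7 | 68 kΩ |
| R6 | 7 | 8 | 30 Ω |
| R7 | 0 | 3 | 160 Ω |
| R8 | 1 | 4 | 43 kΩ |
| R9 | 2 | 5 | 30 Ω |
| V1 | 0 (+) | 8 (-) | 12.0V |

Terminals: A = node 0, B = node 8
Nodal analysis, taking node 8 as the 0 V reference.
Source V1 fixes V_0 = 12 V.
KCL at each unknown node (sum of currents leaving = 0; resistances in Ω):
  Node 1: (V_1 - 12)/12000 + (V_1 - V_2)/16 + (V_1 - V_4)/43000 = 0
  Node 2: (V_2 - V_1)/16 + (V_2 - V_5)/30 = 0
  Node 3: (V_3 - V_4)/56000 + (V_3 - 12)/160 + (V_3 - V_6)/91 = 0
  Node 4: (V_4 - V_3)/56000 + (V_4 - V_5)/16 + (V_4 - V_1)/43000 + (V_4 - V_7)/130 = 0
  Node 5: (V_5 - V_4)/16 + (V_5 - V_2)/30 + (V_5 - 0)/2400 = 0
  Node 6: (V_6 - V_7)/68000 + (V_6 - V_3)/91 = 0
  Node 7: (V_7 - V_6)/68000 + (V_7 - 0)/30 + (V_7 - V_4)/130 = 0
Collecting terms (coefficients in siemens):
  0.06261·V_1 - 0.0625·V_2 - 0.00002326·V_4 = 0.001
  0.09583·V_2 - 0.0625·V_1 - 0.03333·V_5 = 0
  0.01726·V_3 - 0.00001786·V_4 - 0.01099·V_6 = 0.075
  0.07023·V_4 - 0.00002326·V_1 - 0.00001786·V_3 - 0.0625·V_5 - 0.007692·V_7 = 0
  0.09625·V_5 - 0.03333·V_2 - 0.0625·V_4 = 0
  0.011·V_6 - 0.01099·V_3 - 0.00001471·V_7 = 0
  0.04104·V_7 - 0.007692·V_4 - 0.00001471·V_6 = 0
Solving these 7 simultaneous equations (Gaussian elimination) gives:
  V_1 = 0.2418 V, V_2 = 0.2262 V, V_3 = 11.94 V, V_4 = 0.1825 V
  V_5 = 0.1968 V, V_6 = 11.92 V, V_7 = 0.03848 V
I_R12 = (V_5 - V_8)/R12 = (0.1968 - 0)/2400 = 0.00008201 A
|I_R12| = 0.00008201 A

Final answer: |I_R12| = 8.201e-05 A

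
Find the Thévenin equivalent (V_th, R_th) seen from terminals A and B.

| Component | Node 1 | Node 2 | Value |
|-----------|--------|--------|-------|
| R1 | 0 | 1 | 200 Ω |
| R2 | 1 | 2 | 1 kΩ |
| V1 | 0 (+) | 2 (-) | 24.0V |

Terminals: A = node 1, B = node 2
Step 1 — V_th is the open-circuit voltage V_A - V_B (nothing connected across the terminals).
Nodal analysis, taking node 2 as the 0 V reference.
Source V1 fixes V_0 = 24 V.
KCL at each unknown node (sum of currents leaving = 0; resistances in Ω):
  Node 1: (V_1 - 24)/200 + (V_1 - 0)/1000 = 0
Collecting terms: 0.006 × V_1 = 0.12  =>  V_1 = 20 V
V_th = V_1 - V_2 = 20 - 0 = 20 V
Step 2 — R_th: zero the source — replace V1 by a short circuit (node 2 merges into node 0) — and find the resistance seen between A (node 1) and B (node 0).
Reduce the network between node 1 (A) and node 0 (B) by series/parallel combination:
  Rp1 = R1 ‖ R2 (parallel, both between nodes 0 and 1) = 1/(1/200 + 1/1000) = 166.7 Ω
R_th = 166.7 Ω

Final answer: V_th = 20 V, R_th = 166.7 Ω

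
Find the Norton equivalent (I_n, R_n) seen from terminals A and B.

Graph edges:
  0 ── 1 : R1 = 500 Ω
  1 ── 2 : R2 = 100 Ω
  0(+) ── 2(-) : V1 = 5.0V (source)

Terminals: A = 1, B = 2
Find the Thévenin equivalent first; then I_n = V_th/R_th and R_n = R_th.
Step 1 — V_th is the open-circuit voltage V_A - V_B (nothing connected across the terminals).
Nodal analysis, taking node 2 as the 0 V reference.
Source V1 fixes V_0 = 5 V.
KCL at each unknown node (sum of currents leaving = 0; resistances in Ω):
  Node 1: (V_1 - 5)/500 + (V_1 - 0)/100 = 0
Collecting terms: 0.012 × V_1 = 0.01  =>  V_1 = 0.8333 V
V_th = V_1 - V_2 = 0.8333 - 0 = 0.8333 V
Step 2 — R_th: zero the source — replace V1 by a short circuit (node 2 merges into node 0) — and find the resistance seen between A (node 1) and B (node 0).
Reduce the network between node 1 (A) and node 0 (B) by series/parallel combination:
  Rp1 = R1 ‖ R2 (parallel, both between nodes 0 and 1) = 1/(1/500 + 1/100) = 83.33 Ω
R_th = 83.33 Ω
I_n = V_th/R_th = 0.8333/83.33 = 0.01 A, and R_n = R_th = 83.33 Ω

Final answer: I_n = 0.01 A, R_n = 83.33 Ω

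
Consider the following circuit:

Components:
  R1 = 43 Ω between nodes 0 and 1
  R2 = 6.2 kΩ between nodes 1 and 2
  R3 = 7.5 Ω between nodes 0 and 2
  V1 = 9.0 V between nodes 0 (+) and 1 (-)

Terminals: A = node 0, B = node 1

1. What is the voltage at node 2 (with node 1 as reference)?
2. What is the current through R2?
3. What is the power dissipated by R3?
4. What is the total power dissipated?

Nodal analysis, taking node 1 as the 0 V reference.
Source V1 fixes V_0 = 9 V.
KCL at each unknown node (sum of currents leaving = 0; resistances in Ω):
  Node 2: (V_2 - 0)/6200 + (V_2 - 9)/7.5 = 0
Collecting terms: 0.1335 × V_2 = 1.2  =>  V_2 = 8.989 V
Part 1:
  Read off the nodal solution: V_2 = 8.989 V
Part 2:
  I_R2 = (V_1 - V_2)/R2 = (0 - 8.989)/6200 = -0.00145 A
  Magnitude: I_R2 = 0.00145 A
Part 3:
  I_R3 = (V_0 - V_2)/R3 = (9 - 8.989)/7.5 = 0.00145 A
  P_R3 = I_R3² × R3 = (0.00145)² × 7.5 = 0.00001577 W
Part 4:
  Power in each resistor, P = (ΔV)²/R:
    P_R1 = (9 - 0)²/43 = 1.884 W
    P_R2 = (0 - 8.989)²/6200 = 0.01303 W
    P_R3 = (9 - 8.989)²/7.5 = 0.00001577 W
  P_total = P_R1 + P_R2 + P_R3 = 1.897 W

Final answers:
1. V_2 = 8.989 V
2. I_R2 = 0.00145 A
3. P_R3 = 1.577e-05 W
4. P_total = 1.897 W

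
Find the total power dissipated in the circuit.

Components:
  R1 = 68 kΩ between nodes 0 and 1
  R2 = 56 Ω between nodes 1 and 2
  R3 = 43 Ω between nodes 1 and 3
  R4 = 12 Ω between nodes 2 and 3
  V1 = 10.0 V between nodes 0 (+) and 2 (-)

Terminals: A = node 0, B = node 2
Nodal analysis, taking node 2 as the 0 V reference.
Source V1 fixes V_0 = 10 V.
KCL at each unknown node (sum of currents leaving = 0; resistances in Ω):
  Node 1: (V_1 - 10)/68000 + (V_1 - 0)/56 + (V_1 - V_3)/43 = 0
  Node 3: (V_3 - V_1)/43 + (V_3 - 0)/12 = 0
Collecting terms (coefficients in siemens):
  0.04113·V_1 - 0.02326·V_3 = 0.0001471
  0.1066·V_3 - 0.02326·V_1 = 0
Determinant D = (0.04113)(0.1066) - (-0.02326)(-0.02326) = 0.003843
V_1 = [(0.0001471)(0.1066) - (-0.02326)(0)]/D = 0.004079 V
V_3 = [(0.04113)(0) - (0.0001471)(-0.02326)]/D = 0.0008899 V
Power in each resistor, P = (ΔV)²/R:
  P_R1 = (10 - 0.004079)²/68000 = 0.001469 W
  P_R2 = (0.004079 - 0)²/56 = 0.0000002971 W
  P_R3 = (0.004079 - 0.0008899)²/43 = 0.0000002365 W
  P_R4 = (0 - 0.0008899)²/12 = 0.000000066 W
P_total = P_R1 + P_R2 + P_R3 + P_R4 = 0.00147 W

Final answer: 0.00147 W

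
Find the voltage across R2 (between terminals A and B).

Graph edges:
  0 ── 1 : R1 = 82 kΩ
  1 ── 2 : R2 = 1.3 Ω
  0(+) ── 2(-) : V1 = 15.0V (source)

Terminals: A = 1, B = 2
R1 and R2 are in series across V1 (node 0 → node 1 → node 2), and the output A–B is taken across R2, so this is a voltage divider.
Series current: I = V1/(R1 + R2) = 15/(82000 + 1.3) = 15/82000 = 0.0001829 A
V_R2 = I × R2 = V1 × R2/(R1 + R2) = 15 × 1.3/82000 = 0.0002378 V

Final answer: 0.0002378 V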